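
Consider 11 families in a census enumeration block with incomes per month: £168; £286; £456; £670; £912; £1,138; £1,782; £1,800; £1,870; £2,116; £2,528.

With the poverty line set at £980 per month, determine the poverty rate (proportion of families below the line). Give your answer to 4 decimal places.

0.4545

5 of the 11 families have income below £980.
H = 5/11 = 0.4545.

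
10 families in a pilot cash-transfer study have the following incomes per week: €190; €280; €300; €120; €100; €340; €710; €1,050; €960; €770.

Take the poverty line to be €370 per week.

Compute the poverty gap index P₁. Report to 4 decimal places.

0.2405

Incomes under z: €100, €120, €190, €280, €300, €340 (q = 6 of N = 10).
Normalized shortfalls: (370−100)/370 = 0.7297; (370−120)/370 = 0.6757; (370−190)/370 = 0.4865; (370−280)/370 = 0.2432; (370−300)/370 = 0.1892; (370−340)/370 = 0.0811.
Σ = 2.405405. Dividing by the full population N = 10 gives P₁ = 0.2405.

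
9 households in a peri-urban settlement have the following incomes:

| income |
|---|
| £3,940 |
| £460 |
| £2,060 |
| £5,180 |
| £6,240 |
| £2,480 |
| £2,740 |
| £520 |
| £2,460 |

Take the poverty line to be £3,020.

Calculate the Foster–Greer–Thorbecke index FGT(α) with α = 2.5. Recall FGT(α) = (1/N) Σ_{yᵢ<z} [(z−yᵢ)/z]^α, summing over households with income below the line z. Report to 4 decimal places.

0.1526

Incomes under z: £460, £520, £2,060, £2,460, £2,480, £2,740 (q = 6 of N = 9).
Gap ratios (z−y)/z: (3020−460)/3020 = 0.8477; (3020−520)/3020 = 0.8278; (3020−2060)/3020 = 0.3179; (3020−2460)/3020 = 0.1854; (3020−2480)/3020 = 0.1788; (3020−2740)/3020 = 0.0927.
Raised to α = 2.5: 0.66158; 0.62349; 0.05697; 0.01481; 0.01352; 0.00262.
Sum = 1.372990; FGT(2.5) = 1.372990 / 9 = 0.1526.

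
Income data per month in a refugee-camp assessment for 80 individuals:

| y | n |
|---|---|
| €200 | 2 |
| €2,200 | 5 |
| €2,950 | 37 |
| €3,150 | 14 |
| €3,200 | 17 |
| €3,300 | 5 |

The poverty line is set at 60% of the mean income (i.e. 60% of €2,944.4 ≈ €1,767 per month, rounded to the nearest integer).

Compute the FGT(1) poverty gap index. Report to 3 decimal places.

0.022

Poor units: 2×€200 (q = 2 of N = 80).
Relative gaps: (1767−200)/1767 = 0.8868 (×2).
Sum of shortfalls = 1.773628; P₁ averages over all N: 1.773628 / 80 = 0.022.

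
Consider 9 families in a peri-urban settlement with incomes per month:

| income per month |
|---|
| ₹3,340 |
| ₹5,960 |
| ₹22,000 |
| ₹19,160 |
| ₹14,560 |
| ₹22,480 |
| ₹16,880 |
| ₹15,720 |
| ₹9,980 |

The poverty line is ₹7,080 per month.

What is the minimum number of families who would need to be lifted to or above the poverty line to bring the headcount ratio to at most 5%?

Currently q = 2 of N = 9 are below the line (H = 0.222).
A headcount ratio of at most 5% allows at most ⌊0.05 × 9⌋ = 0 poor families.
So at least 2 − 0 = 2 must be lifted.

2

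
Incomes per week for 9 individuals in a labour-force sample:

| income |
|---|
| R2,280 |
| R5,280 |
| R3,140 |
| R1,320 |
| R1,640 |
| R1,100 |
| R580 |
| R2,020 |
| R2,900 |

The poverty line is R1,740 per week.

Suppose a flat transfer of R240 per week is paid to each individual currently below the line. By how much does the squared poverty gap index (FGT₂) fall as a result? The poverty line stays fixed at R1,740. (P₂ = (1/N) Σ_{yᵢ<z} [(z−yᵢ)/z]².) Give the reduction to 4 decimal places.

0.0331

Before: below the line — R580, R1,100, R1,320, R1,640; squared poverty gap index (FGT₂) = 0.071256.
After the R240 transfer: below the line — R820, R1,340, R1,560; squared poverty gap index (FGT₂) = 0.038123.
Reduction = 0.071256 − 0.038123 = 0.0331.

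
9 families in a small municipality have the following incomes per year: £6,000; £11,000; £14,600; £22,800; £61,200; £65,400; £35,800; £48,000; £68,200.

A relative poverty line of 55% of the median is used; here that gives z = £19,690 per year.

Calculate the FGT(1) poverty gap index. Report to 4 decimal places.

0.1550

Below z: £6,000, £11,000, £14,600 (q = 3 of N = 9).
Normalized shortfalls: (19690−6000)/19690 = 0.6953; (19690−11000)/19690 = 0.4413; (19690−14600)/19690 = 0.2585.
Σ = 1.395124. Dividing by the full population N = 9 gives P₁ = 0.1550.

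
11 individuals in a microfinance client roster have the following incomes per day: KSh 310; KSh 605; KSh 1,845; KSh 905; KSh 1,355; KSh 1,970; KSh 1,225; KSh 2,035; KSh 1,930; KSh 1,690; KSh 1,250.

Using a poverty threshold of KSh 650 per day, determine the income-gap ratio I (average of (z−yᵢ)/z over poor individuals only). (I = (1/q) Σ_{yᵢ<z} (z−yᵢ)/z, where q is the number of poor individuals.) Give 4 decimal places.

0.2962

Poor units: KSh 310, KSh 605 (q = 2 of N = 11).
Shortfall ratios (z−y)/z: 0.5231, 0.0692; sum = 0.592308.
The income-gap ratio divides by q (the poor only): 0.592308 / 2 = 0.2962.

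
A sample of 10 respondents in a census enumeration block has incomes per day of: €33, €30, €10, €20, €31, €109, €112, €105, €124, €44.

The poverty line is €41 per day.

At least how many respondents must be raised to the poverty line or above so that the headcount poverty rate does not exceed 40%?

5 of the 10 respondents are poor, so H = 5/10 = 0.500.
A headcount ratio of at most 40% allows at most ⌊0.40 × 10⌋ = 4 poor respondents.
So at least 5 − 4 = 1 must be lifted.

1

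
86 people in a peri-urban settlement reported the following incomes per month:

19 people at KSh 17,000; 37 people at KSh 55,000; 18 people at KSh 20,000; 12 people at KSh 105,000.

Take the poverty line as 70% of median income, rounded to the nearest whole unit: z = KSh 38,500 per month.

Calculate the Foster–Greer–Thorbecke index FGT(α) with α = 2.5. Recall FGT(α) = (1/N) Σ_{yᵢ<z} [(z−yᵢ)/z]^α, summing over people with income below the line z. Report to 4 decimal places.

0.0850

Below the line: 19×KSh 17,000, 18×KSh 20,000 (q = 37 of N = 86).
Shortfall ratios: (38500−17000)/38500 = 0.5584 (×19); (38500−20000)/38500 = 0.4805 (×18).
Raised to α = 2.5: 0.23305 (×19); 0.16006 (×18).
Sum = 7.308946; FGT(2.5) = 7.308946 / 86 = 0.0850.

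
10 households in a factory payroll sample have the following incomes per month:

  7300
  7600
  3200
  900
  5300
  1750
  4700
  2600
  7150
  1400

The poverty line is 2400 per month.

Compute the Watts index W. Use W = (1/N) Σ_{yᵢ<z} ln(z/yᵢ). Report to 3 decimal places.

0.184

Below z: 900, 1400, 1750 (q = 3 of N = 10).
Log gaps: ln(2400/900) = 0.9808; ln(2400/1400) = 0.5390; ln(2400/1750) = 0.3159.
W = 1.835679 / 10 = 0.184.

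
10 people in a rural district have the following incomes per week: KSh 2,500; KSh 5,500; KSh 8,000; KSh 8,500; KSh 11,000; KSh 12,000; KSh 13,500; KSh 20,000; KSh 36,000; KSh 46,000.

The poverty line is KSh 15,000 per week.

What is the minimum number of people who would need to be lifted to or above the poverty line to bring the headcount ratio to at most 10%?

Currently q = 7 of N = 10 are below the line (H = 0.700).
A headcount ratio of at most 10% allows at most ⌊0.10 × 10⌋ = 1 poor people.
So at least 7 − 1 = 6 must be lifted.

6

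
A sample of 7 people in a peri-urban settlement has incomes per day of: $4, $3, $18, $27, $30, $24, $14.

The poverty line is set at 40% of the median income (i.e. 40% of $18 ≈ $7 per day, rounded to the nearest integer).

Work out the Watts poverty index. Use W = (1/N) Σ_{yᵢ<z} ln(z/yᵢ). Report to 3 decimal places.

Below z: $3, $4 (q = 2 of N = 7).
ln(z/y) terms: ln(7/3) = 0.8473; ln(7/4) = 0.5596.
W = 1.406914 / 7 = 0.201.

0.201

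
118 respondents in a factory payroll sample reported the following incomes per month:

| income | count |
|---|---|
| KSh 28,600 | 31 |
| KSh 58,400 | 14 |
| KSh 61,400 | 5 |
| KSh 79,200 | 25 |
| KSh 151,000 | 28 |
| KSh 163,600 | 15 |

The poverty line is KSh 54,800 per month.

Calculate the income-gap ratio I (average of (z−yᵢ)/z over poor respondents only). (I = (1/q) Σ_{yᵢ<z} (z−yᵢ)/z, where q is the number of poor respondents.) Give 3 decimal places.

0.478

Incomes under z: 31×KSh 28,600 (q = 31 of N = 118).
Relative gaps: 0.4781 (×31); sum = 14.821168.
The income-gap ratio divides by q (the poor only): 14.821168 / 31 = 0.478.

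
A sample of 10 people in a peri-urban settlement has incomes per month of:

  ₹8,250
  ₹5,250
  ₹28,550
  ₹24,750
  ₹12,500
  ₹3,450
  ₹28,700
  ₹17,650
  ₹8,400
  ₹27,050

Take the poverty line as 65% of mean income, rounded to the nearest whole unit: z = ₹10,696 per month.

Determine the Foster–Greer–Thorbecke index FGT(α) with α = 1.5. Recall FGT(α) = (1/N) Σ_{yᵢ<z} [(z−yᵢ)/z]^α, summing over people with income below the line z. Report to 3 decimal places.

0.113

Below the line: ₹3,450, ₹5,250, ₹8,250, ₹8,400 (q = 4 of N = 10).
Shortfall ratios: (10696−3450)/10696 = 0.6774; (10696−5250)/10696 = 0.5092; (10696−8250)/10696 = 0.2287; (10696−8400)/10696 = 0.2147.
Raised to α = 1.5: 0.55759; 0.36332; 0.10936; 0.09945.
Sum = 1.129720; FGT(1.5) = 1.129720 / 10 = 0.113.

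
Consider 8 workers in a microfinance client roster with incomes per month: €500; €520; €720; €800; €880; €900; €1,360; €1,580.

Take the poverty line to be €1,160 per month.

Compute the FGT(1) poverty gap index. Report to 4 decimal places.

Poor units: €500, €520, €720, €800, €880, €900 (q = 6 of N = 8).
Shortfall ratios: (1160−500)/1160 = 0.5690; (1160−520)/1160 = 0.5517; (1160−720)/1160 = 0.3793; (1160−800)/1160 = 0.3103; (1160−880)/1160 = 0.2414; (1160−900)/1160 = 0.2241.
Sum of shortfalls = 2.275862; P₁ averages over all N: 2.275862 / 8 = 0.2845.

0.2845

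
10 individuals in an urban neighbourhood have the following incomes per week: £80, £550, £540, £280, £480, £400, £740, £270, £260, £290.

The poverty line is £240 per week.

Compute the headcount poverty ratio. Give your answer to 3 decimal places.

1 of the 10 individuals have income below £240.
H = 1/10 = 0.100.

0.100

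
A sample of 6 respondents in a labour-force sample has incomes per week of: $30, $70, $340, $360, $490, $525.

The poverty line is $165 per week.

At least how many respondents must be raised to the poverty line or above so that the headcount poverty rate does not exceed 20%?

2 of the 6 respondents are poor, so H = 2/6 = 0.333.
A headcount ratio of at most 20% allows at most ⌊0.20 × 6⌋ = 1 poor respondents.
So at least 2 − 1 = 1 must be lifted.

1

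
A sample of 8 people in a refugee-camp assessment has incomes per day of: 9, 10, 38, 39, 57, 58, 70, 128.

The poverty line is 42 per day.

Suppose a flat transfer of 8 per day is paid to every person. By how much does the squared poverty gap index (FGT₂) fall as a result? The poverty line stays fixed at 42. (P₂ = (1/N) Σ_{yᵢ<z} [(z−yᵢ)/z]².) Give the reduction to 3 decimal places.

Before: below the line — 9, 10, 38, 39; squared poverty gap index (FGT₂) = 0.15150.
After the 8 transfer: below the line — 17, 18; squared poverty gap index (FGT₂) = 0.08510.
Reduction = 0.15150 − 0.08510 = 0.066.

0.066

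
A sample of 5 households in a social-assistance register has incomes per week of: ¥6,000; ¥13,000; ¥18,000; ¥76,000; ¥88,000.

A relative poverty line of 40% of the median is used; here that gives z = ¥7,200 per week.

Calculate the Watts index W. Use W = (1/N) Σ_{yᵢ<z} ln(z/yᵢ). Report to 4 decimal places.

0.0365

Poor units: ¥6,000 (q = 1 of N = 5).
Log shortfalls: ln(7200/6000) = 0.1823.
W = 0.182322 / 5 = 0.0365.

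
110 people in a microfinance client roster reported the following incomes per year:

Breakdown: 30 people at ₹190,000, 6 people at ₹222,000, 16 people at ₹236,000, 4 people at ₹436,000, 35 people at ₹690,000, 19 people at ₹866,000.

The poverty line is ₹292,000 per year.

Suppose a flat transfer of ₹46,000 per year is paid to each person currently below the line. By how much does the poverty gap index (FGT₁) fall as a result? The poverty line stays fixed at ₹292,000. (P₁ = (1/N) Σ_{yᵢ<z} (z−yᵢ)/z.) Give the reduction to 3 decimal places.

0.074

Before: below the line — 30×₹190,000, 6×₹222,000, 16×₹236,000; poverty gap index (FGT₁) = 0.13624.
After the ₹46,000 transfer: below the line — 30×₹236,000, 6×₹268,000, 16×₹282,000; poverty gap index (FGT₁) = 0.06177.
Reduction = 0.13624 − 0.06177 = 0.074.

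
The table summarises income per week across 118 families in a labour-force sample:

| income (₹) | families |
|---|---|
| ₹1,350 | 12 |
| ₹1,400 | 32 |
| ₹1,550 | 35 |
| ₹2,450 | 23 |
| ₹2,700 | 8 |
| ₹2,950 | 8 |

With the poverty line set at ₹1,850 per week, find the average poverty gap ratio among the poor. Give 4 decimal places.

Below the line: 12×₹1,350, 32×₹1,400, 35×₹1,550 (q = 79 of N = 118).
Shortfall ratios (z−y)/z: 0.2703 (×12), 0.2432 (×32), 0.1622 (×35); sum = 16.702703.
I averages over the q = 79 poor units only: 16.702703 / 79 = 0.2114.

0.2114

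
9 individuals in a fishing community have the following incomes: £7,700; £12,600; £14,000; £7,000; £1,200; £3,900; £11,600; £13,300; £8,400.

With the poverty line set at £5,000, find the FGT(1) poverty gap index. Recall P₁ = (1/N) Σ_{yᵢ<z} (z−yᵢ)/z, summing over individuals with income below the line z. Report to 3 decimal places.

0.109

Below the line: £1,200, £3,900 (q = 2 of N = 9).
Relative gaps: (5000−1200)/5000 = 0.7600; (5000−3900)/5000 = 0.2200.
Σ = 0.980000. Dividing by the full population N = 9 gives P₁ = 0.109.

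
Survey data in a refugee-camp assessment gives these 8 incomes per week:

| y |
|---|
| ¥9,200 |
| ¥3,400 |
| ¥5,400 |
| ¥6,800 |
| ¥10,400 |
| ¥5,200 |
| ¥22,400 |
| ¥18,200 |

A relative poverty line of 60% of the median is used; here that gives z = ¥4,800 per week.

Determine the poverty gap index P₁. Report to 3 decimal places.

0.036

Below z: ¥3,400 (q = 1 of N = 8).
Relative gaps: (4800−3400)/4800 = 0.2917.
Σ = 0.291667. Dividing by the full population N = 8 gives P₁ = 0.036.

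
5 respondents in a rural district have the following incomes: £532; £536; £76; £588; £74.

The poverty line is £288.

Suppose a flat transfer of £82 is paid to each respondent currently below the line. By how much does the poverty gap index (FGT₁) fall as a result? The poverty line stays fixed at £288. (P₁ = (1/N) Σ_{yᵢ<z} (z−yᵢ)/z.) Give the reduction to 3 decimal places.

0.114

Before: below the line — £74, £76; poverty gap index (FGT₁) = 0.29583.
After the £82 transfer: below the line — £156, £158; poverty gap index (FGT₁) = 0.18194.
Reduction = 0.29583 − 0.18194 = 0.114.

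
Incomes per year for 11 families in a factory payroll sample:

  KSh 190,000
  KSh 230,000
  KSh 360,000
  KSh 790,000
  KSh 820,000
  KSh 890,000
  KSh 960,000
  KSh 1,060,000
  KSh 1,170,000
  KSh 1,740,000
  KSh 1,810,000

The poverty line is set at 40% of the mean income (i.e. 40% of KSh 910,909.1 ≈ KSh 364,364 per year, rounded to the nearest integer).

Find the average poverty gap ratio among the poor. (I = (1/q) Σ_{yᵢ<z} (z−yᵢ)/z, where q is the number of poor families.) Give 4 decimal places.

0.2864

Incomes under z: KSh 190,000, KSh 230,000, KSh 360,000 (q = 3 of N = 11).
Relative gaps: 0.4785, 0.3688, 0.0120; sum = 0.859284.
I averages over the q = 3 poor units only: 0.859284 / 3 = 0.2864.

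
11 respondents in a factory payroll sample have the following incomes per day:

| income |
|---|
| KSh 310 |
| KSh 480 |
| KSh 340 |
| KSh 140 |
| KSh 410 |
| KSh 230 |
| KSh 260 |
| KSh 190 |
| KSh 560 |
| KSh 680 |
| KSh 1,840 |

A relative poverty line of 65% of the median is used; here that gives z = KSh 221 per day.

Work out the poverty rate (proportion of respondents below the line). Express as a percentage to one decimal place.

18.2%

2 of the 11 respondents have income below KSh 221.
H = 2/11 = 18.2%.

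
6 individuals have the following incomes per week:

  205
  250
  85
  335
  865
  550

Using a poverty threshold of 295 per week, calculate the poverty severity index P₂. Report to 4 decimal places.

Below the line: 85, 205, 250 (q = 3 of N = 6).
Shortfall ratios: (295−85)/295 = 0.7119; (295−205)/295 = 0.3051; (295−250)/295 = 0.1525.
Squared: 0.5068; 0.0931; 0.0233.
Sum = 0.623097; P₂ = 0.623097 / 6 = 0.1038.

0.1038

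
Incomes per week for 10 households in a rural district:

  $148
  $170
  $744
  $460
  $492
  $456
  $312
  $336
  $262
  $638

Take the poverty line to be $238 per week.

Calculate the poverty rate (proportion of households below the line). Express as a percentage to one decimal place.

2 of the 10 households have income below $238.
H = 2/10 = 20.0%.

20.0%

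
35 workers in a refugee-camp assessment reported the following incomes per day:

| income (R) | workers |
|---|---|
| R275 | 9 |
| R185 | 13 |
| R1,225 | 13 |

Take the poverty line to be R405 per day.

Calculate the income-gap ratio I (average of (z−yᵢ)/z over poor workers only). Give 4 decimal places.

Below z: 13×R185, 9×R275 (q = 22 of N = 35).
Shortfall ratios (z−y)/z: 0.5432 (×13), 0.3210 (×9); sum = 9.950617.
I averages over the q = 22 poor units only: 9.950617 / 22 = 0.4523.

0.4523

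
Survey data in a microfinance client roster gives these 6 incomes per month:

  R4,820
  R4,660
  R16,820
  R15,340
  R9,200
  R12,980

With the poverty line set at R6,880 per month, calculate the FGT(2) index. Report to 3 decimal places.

Below the line: R4,660, R4,820 (q = 2 of N = 6).
Normalized shortfalls: (6880−4660)/6880 = 0.3227; (6880−4820)/6880 = 0.2994.
Squared: 0.1041; 0.0897.
Sum = 0.193770; P₂ = 0.193770 / 6 = 0.032.

0.032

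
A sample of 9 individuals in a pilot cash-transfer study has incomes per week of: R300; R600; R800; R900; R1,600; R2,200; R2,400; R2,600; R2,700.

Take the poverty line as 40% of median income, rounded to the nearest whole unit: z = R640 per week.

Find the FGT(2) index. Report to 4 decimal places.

Incomes under z: R300, R600 (q = 2 of N = 9).
Shortfall ratios: (640−300)/640 = 0.5312; (640−600)/640 = 0.0625.
Squared: 0.2822; 0.0039.
Sum = 0.286133; P₂ = 0.286133 / 9 = 0.0318.

0.0318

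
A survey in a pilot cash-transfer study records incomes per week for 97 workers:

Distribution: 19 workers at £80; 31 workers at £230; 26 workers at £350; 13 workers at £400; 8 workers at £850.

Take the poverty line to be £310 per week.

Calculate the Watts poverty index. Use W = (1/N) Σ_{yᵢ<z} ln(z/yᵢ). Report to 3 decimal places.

Below z: 19×£80, 31×£230 (q = 50 of N = 97).
Log gaps: ln(310/80) = 1.3545 (×19); ln(310/230) = 0.2985 (×31).
W = 34.989650 / 97 = 0.361.

0.361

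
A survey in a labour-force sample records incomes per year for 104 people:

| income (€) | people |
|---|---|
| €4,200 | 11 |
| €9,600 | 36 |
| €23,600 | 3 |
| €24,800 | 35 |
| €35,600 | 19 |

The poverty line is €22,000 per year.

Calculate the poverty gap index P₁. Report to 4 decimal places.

0.2807

Below z: 11×€4,200, 36×€9,600 (q = 47 of N = 104).
Relative gaps: (22000−4200)/22000 = 0.8091 (×11); (22000−9600)/22000 = 0.5636 (×36).
Σ = 29.190909. Dividing by the full population N = 104 gives P₁ = 0.2807.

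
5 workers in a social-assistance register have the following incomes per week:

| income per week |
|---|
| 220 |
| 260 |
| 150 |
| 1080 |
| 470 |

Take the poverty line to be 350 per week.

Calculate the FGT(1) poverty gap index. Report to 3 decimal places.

0.240

Below z: 150, 220, 260 (q = 3 of N = 5).
Normalized shortfalls: (350−150)/350 = 0.5714; (350−220)/350 = 0.3714; (350−260)/350 = 0.2571.
Σ = 1.200000. Dividing by the full population N = 5 gives P₁ = 0.240.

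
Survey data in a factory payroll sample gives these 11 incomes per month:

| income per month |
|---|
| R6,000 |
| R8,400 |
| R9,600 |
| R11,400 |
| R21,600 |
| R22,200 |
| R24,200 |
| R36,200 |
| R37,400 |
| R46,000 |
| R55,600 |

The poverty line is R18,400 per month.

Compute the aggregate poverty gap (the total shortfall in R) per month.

Below the line: R6,000, R8,400, R9,600, R11,400 (q = 4 of N = 11).
Individual gaps: 18400−6000 = 12400; 18400−8400 = 10000; 18400−9600 = 8800; 18400−11400 = 7000.
Aggregate gap = R38,200.

R38,200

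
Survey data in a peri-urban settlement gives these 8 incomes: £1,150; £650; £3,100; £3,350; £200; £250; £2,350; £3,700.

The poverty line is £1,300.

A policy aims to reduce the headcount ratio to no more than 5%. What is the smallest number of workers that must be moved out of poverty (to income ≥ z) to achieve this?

4 of the 8 workers are poor, so H = 4/8 = 0.500.
A headcount ratio of at most 5% allows at most ⌊0.05 × 8⌋ = 0 poor workers.
So at least 4 − 0 = 4 must be lifted.

4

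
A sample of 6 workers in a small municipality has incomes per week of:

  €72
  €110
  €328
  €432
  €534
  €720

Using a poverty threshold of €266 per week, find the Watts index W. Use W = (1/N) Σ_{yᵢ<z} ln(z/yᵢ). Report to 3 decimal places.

0.365

Incomes under z: €72, €110 (q = 2 of N = 6).
Log shortfalls: ln(266/72) = 1.3068; ln(266/110) = 0.8830.
W = 2.189846 / 6 = 0.365.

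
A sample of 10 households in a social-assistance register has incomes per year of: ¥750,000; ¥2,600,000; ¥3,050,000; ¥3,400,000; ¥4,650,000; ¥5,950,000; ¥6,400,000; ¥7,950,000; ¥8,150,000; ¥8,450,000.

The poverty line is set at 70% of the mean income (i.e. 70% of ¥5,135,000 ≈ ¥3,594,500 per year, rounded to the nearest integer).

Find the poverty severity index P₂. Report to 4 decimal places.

Poor units: ¥750,000, ¥2,600,000, ¥3,050,000, ¥3,400,000 (q = 4 of N = 10).
Normalized shortfalls: (3594500−750000)/3594500 = 0.7913; (3594500−2600000)/3594500 = 0.2767; (3594500−3050000)/3594500 = 0.1515; (3594500−3400000)/3594500 = 0.0541.
Squared: 0.6262; 0.0765; 0.0229; 0.0029.
Sum = 0.728654; P₂ = 0.728654 / 10 = 0.0729.

0.0729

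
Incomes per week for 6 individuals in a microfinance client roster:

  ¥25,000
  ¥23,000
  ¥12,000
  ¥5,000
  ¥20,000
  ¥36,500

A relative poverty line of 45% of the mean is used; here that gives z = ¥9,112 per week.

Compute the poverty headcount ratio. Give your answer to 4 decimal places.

0.1667

1 of the 6 individuals have income below ¥9,112.
H = 1/6 = 0.1667.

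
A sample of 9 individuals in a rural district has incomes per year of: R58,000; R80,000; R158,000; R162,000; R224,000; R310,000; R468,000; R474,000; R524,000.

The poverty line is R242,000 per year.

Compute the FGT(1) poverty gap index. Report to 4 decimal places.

0.2424

Poor units: R58,000, R80,000, R158,000, R162,000, R224,000 (q = 5 of N = 9).
Shortfall ratios: (242000−58000)/242000 = 0.7603; (242000−80000)/242000 = 0.6694; (242000−158000)/242000 = 0.3471; (242000−162000)/242000 = 0.3306; (242000−224000)/242000 = 0.0744.
Σ = 2.181818. Dividing by the full population N = 9 gives P₁ = 0.2424.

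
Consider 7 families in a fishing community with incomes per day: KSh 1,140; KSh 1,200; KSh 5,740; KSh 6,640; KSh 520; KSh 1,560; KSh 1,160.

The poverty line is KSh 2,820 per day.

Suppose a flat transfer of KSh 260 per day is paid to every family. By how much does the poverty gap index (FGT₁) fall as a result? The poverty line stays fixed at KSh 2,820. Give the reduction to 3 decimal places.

Before: below the line — KSh 520, KSh 1,140, KSh 1,160, KSh 1,200, KSh 1,560; poverty gap index (FGT₁) = 0.43161.
After the KSh 260 transfer: below the line — KSh 780, KSh 1,400, KSh 1,420, KSh 1,460, KSh 1,820; poverty gap index (FGT₁) = 0.36575.
Reduction = 0.43161 − 0.36575 = 0.066.

0.066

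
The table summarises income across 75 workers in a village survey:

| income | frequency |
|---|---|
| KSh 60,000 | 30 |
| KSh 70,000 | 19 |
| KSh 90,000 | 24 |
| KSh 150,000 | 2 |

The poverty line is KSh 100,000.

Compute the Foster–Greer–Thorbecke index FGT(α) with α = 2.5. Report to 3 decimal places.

Incomes under z: 30×KSh 60,000, 19×KSh 70,000, 24×KSh 90,000 (q = 73 of N = 75).
Shortfall ratios: (100000−60000)/100000 = 0.4000 (×30); (100000−70000)/100000 = 0.3000 (×19); (100000−90000)/100000 = 0.1000 (×24).
Raised to α = 2.5: 0.10119 (×30); 0.04930 (×19); 0.00316 (×24).
Sum = 4.048287; FGT(2.5) = 4.048287 / 75 = 0.054.

0.054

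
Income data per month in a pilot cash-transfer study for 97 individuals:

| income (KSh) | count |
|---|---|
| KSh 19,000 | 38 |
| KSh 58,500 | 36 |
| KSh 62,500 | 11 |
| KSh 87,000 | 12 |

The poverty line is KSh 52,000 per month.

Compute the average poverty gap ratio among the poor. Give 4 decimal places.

0.6346

Incomes under z: 38×KSh 19,000 (q = 38 of N = 97).
Shortfall ratios (z−y)/z: 0.6346 (×38); sum = 24.115385.
I averages over the q = 38 poor units only: 24.115385 / 38 = 0.6346.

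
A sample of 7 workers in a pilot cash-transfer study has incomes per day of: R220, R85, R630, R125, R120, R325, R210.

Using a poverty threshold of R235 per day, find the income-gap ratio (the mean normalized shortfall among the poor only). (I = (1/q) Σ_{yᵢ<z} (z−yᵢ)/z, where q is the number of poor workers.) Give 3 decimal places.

0.353

Below the line: R85, R120, R125, R210, R220 (q = 5 of N = 7).
Shortfall ratios (z−y)/z: 0.6383, 0.4894, 0.4681, 0.1064, 0.0638; sum = 1.765957.
The income-gap ratio divides by q (the poor only): 1.765957 / 5 = 0.353.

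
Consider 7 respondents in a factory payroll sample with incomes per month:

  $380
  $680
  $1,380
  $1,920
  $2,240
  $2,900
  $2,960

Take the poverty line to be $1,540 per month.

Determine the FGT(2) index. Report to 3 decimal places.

0.127

Incomes under z: $380, $680, $1,380 (q = 3 of N = 7).
Shortfall ratios: (1540−380)/1540 = 0.7532; (1540−680)/1540 = 0.5584; (1540−1380)/1540 = 0.1039.
Squared: 0.5674; 0.3119; 0.0108.
Sum = 0.890032; P₂ = 0.890032 / 7 = 0.127.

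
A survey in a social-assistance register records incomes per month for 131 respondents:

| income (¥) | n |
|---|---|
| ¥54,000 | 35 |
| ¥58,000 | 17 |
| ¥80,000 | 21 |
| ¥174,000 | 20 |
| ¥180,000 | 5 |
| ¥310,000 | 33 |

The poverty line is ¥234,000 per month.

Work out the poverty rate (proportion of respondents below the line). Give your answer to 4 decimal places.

0.7481

98 of the 131 respondents have income below ¥234,000.
H = 98/131 = 0.7481.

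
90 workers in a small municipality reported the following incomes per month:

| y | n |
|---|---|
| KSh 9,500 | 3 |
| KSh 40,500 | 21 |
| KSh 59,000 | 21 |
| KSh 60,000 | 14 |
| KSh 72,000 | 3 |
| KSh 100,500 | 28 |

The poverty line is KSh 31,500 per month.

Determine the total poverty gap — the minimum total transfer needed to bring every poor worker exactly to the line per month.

Below z: 3×KSh 9,500 (q = 3 of N = 90).
Individual gaps: 3×(31500−9500) = 66000.
Aggregate gap = KSh 66,000.

KSh 66,000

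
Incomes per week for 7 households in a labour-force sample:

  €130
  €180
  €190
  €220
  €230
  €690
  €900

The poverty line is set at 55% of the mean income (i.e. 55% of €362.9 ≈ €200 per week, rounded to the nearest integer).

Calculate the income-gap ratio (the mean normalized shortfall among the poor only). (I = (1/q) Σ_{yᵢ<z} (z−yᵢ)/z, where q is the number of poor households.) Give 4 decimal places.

0.1667

Below the line: €130, €180, €190 (q = 3 of N = 7).
Shortfall ratios (z−y)/z: 0.3500, 0.1000, 0.0500; sum = 0.500000.
I averages over the q = 3 poor units only: 0.500000 / 3 = 0.1667.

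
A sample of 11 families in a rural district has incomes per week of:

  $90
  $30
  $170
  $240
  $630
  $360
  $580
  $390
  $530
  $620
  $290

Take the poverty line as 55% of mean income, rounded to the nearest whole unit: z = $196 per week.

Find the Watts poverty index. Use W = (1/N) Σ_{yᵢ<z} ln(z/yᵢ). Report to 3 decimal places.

Poor units: $30, $90, $170 (q = 3 of N = 11).
Log shortfalls: ln(196/30) = 1.8769; ln(196/90) = 0.7783; ln(196/170) = 0.1423.
W = 2.797538 / 11 = 0.254.

0.254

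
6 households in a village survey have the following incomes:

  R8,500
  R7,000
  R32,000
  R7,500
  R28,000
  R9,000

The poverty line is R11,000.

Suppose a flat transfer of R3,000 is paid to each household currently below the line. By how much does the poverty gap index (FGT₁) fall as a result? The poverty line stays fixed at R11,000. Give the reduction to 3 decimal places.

Before: below the line — R7,000, R7,500, R8,500, R9,000; poverty gap index (FGT₁) = 0.18182.
After the R3,000 transfer: below the line — R10,000, R10,500; poverty gap index (FGT₁) = 0.02273.
Reduction = 0.18182 − 0.02273 = 0.159.

0.159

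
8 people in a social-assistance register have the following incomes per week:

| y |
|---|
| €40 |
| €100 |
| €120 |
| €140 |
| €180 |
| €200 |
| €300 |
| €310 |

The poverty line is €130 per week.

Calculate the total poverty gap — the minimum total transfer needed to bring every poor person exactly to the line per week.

Poor units: €40, €100, €120 (q = 3 of N = 8).
Individual gaps: 130−40 = 90; 130−100 = 30; 130−120 = 10.
Aggregate gap = €130.

€130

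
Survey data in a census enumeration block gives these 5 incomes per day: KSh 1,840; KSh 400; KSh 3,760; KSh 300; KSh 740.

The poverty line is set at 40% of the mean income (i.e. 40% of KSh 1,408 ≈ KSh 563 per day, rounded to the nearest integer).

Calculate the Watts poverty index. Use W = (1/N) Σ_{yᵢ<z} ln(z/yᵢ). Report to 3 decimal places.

Incomes under z: KSh 300, KSh 400 (q = 2 of N = 5).
ln(z/y) terms: ln(563/300) = 0.6295; ln(563/400) = 0.3418.
W = 0.971312 / 5 = 0.194.

0.194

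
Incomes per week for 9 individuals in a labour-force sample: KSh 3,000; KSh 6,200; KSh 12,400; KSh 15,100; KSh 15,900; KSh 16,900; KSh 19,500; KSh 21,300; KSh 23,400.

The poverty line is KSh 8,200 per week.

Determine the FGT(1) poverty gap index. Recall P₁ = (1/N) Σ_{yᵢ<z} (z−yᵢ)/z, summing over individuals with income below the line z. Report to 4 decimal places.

Below z: KSh 3,000, KSh 6,200 (q = 2 of N = 9).
Shortfall ratios: (8200−3000)/8200 = 0.6341; (8200−6200)/8200 = 0.2439.
Sum of shortfalls = 0.878049; P₁ averages over all N: 0.878049 / 9 = 0.0976.

0.0976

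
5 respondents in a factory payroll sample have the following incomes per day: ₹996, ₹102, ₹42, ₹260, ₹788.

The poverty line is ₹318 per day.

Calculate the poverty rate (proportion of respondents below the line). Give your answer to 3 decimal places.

3 of the 5 respondents have income below ₹318.
H = 3/5 = 0.600.

0.600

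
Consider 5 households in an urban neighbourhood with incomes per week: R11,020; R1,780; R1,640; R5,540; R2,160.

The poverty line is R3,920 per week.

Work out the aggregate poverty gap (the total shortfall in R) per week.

Below z: R1,640, R1,780, R2,160 (q = 3 of N = 5).
Individual gaps: 3920−1640 = 2280; 3920−1780 = 2140; 3920−2160 = 1760.
Aggregate gap = R6,180.

R6,180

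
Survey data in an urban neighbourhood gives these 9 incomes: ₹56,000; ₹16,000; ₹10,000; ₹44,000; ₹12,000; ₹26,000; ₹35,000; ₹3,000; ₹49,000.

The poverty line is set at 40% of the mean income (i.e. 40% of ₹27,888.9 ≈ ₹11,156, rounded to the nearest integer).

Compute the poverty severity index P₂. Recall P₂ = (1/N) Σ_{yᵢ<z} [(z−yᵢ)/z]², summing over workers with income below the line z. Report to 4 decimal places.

0.0606

Poor units: ₹3,000, ₹10,000 (q = 2 of N = 9).
Normalized shortfalls: (11156−3000)/11156 = 0.7311; (11156−10000)/11156 = 0.1036.
Squared: 0.5345; 0.0107.
Sum = 0.545225; P₂ = 0.545225 / 9 = 0.0606.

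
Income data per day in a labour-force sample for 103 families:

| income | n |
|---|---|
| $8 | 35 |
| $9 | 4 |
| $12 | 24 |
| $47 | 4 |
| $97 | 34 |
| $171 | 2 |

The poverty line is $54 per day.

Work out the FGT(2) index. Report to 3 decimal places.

Incomes under z: 35×$8, 4×$9, 24×$12, 4×$47 (q = 67 of N = 103).
Normalized shortfalls: (54−8)/54 = 0.8519 (×35); (54−9)/54 = 0.8333 (×4); (54−12)/54 = 0.7778 (×24); (54−47)/54 = 0.1296 (×4).
Squared: 0.7257 (×35); 0.6944 (×4); 0.6049 (×24); 0.0168 (×4).
Sum = 42.761317; P₂ = 42.761317 / 103 = 0.415.

0.415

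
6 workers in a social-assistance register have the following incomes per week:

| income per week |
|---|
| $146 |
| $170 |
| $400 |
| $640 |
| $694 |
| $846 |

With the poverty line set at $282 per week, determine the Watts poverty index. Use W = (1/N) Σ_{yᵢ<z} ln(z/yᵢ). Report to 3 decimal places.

Poor units: $146, $170 (q = 2 of N = 6).
Log shortfalls: ln(282/146) = 0.6583; ln(282/170) = 0.5061.
W = 1.164409 / 6 = 0.194.

0.194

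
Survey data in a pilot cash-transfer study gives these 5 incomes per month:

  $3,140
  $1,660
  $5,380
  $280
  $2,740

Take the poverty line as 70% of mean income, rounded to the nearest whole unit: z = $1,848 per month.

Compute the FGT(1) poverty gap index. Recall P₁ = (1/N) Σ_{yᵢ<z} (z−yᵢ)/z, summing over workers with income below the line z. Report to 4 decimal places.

Below the line: $280, $1,660 (q = 2 of N = 5).
Shortfall ratios: (1848−280)/1848 = 0.8485; (1848−1660)/1848 = 0.1017.
Sum of shortfalls = 0.950216; P₁ averages over all N: 0.950216 / 5 = 0.1900.

0.1900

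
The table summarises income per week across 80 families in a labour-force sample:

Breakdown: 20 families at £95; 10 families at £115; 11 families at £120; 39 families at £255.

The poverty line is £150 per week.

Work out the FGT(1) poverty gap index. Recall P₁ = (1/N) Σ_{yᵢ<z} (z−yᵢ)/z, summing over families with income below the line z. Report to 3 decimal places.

Below the line: 20×£95, 10×£115, 11×£120 (q = 41 of N = 80).
Normalized shortfalls: (150−95)/150 = 0.3667 (×20); (150−115)/150 = 0.2333 (×10); (150−120)/150 = 0.2000 (×11).
Sum of shortfalls = 11.866667; P₁ averages over all N: 11.866667 / 80 = 0.148.

0.148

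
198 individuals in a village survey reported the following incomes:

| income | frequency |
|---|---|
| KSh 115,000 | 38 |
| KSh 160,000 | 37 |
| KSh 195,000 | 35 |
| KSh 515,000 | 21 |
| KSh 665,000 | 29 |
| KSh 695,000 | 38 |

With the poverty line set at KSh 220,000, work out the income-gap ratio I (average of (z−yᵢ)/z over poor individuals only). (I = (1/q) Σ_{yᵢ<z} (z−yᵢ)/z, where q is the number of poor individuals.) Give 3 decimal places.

Below the line: 38×KSh 115,000, 37×KSh 160,000, 35×KSh 195,000 (q = 110 of N = 198).
Shortfall ratios (z−y)/z: 0.4773 (×38), 0.2727 (×37), 0.1136 (×35); sum = 32.204545.
The income-gap ratio divides by q (the poor only): 32.204545 / 110 = 0.293.

0.293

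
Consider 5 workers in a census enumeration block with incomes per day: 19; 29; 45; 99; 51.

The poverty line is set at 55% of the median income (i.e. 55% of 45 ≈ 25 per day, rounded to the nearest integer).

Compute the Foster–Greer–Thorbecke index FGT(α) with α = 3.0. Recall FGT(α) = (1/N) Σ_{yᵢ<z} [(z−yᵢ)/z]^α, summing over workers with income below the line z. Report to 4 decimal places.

Below z: 19 (q = 1 of N = 5).
Shortfall ratios: (25−19)/25 = 0.2400.
Raised to α = 3.0: 0.01382.
Sum = 0.013824; FGT(3.0) = 0.013824 / 5 = 0.0028.

0.0028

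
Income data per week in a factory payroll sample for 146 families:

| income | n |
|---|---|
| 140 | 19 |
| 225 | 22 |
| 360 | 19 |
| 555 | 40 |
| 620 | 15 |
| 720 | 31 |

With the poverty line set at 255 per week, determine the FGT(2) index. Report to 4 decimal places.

Below z: 19×140, 22×225 (q = 41 of N = 146).
Gap ratios (z−y)/z: (255−140)/255 = 0.4510 (×19); (255−225)/255 = 0.1176 (×22).
Squared: 0.2034 (×19); 0.0138 (×22).
Sum = 4.168781; P₂ = 4.168781 / 146 = 0.0286.

0.0286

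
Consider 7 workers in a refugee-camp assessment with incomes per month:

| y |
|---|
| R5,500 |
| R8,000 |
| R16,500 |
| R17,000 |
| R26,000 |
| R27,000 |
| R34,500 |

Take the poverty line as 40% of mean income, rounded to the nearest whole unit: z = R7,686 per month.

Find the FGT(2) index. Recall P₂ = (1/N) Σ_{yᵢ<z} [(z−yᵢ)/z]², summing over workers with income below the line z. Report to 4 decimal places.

0.0116

Incomes under z: R5,500 (q = 1 of N = 7).
Gap ratios (z−y)/z: (7686−5500)/7686 = 0.2844.
Squared: 0.0809.
Sum = 0.080891; P₂ = 0.080891 / 7 = 0.0116.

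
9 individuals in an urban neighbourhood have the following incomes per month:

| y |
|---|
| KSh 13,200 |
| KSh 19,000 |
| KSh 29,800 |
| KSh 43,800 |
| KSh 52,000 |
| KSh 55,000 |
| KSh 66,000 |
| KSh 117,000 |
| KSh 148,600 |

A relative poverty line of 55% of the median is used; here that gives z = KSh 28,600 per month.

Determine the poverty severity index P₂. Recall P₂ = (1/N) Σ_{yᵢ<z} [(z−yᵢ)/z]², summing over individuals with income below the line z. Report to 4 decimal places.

0.0447

Below the line: KSh 13,200, KSh 19,000 (q = 2 of N = 9).
Gap ratios (z−y)/z: (28600−13200)/28600 = 0.5385; (28600−19000)/28600 = 0.3357.
Squared: 0.2899; 0.1127.
Sum = 0.402611; P₂ = 0.402611 / 9 = 0.0447.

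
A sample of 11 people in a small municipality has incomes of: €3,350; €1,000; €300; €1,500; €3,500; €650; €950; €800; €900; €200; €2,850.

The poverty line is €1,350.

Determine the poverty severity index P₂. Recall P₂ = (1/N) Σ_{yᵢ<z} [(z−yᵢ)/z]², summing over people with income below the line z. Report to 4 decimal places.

0.1847

Incomes under z: €200, €300, €650, €800, €900, €950, €1,000 (q = 7 of N = 11).
Shortfall ratios: (1350−200)/1350 = 0.8519; (1350−300)/1350 = 0.7778; (1350−650)/1350 = 0.5185; (1350−800)/1350 = 0.4074; (1350−900)/1350 = 0.3333; (1350−950)/1350 = 0.2963; (1350−1000)/1350 = 0.2593.
Squared: 0.7257; 0.6049; 0.2689; 0.1660; 0.1111; 0.0878; 0.0672.
Sum = 2.031550; P₂ = 2.031550 / 11 = 0.1847.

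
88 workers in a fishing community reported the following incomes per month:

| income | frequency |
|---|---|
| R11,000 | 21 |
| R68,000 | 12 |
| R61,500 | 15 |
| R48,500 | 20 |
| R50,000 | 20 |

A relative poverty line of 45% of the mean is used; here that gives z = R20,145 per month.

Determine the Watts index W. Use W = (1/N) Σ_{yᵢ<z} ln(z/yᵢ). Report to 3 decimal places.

Below z: 21×R11,000 (q = 21 of N = 88).
Log gaps: ln(20145/11000) = 0.6051 (×21).
W = 12.706278 / 88 = 0.144.

0.144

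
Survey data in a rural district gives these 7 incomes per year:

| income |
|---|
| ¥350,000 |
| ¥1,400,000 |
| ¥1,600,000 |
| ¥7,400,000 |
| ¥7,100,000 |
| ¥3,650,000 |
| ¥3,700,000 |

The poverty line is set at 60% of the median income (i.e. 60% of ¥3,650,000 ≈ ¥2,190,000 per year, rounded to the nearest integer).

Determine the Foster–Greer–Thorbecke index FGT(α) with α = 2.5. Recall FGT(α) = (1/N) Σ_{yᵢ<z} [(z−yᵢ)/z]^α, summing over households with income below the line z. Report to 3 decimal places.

0.109

Below z: ¥350,000, ¥1,400,000, ¥1,600,000 (q = 3 of N = 7).
Relative gaps: (2190000−350000)/2190000 = 0.8402; (2190000−1400000)/2190000 = 0.3607; (2190000−1600000)/2190000 = 0.2694.
Raised to α = 2.5: 0.64704; 0.07816; 0.03767.
Sum = 0.762872; FGT(2.5) = 0.762872 / 7 = 0.109.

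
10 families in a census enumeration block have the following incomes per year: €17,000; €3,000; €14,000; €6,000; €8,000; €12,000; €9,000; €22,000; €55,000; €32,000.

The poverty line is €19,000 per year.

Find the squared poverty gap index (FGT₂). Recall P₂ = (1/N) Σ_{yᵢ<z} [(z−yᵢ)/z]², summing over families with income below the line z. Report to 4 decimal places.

0.2006

Below z: €3,000, €6,000, €8,000, €9,000, €12,000, €14,000, €17,000 (q = 7 of N = 10).
Shortfall ratios: (19000−3000)/19000 = 0.8421; (19000−6000)/19000 = 0.6842; (19000−8000)/19000 = 0.5789; (19000−9000)/19000 = 0.5263; (19000−12000)/19000 = 0.3684; (19000−14000)/19000 = 0.2632; (19000−17000)/19000 = 0.1053.
Squared: 0.7091; 0.4681; 0.3352; 0.2770; 0.1357; 0.0693; 0.0111.
Sum = 2.005540; P₂ = 2.005540 / 10 = 0.2006.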